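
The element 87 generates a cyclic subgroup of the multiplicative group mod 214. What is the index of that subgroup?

By Lagrange's theorem, ord_214(87) divides φ(214) = φ(2)·φ(107) = 1·106 = 106 = 2 · 53.
Divisors of 106: 1, 2, 53, 106.
Check 87^d mod 214 for each divisor in increasing order:
87^1 ≡ 87
87^2 ≡ 79
87^53 ≡ 1
Thus |⟨87⟩| = ord(87) = 53.
The index is φ(214) / ord(87) = 106 / 53 = 2.

2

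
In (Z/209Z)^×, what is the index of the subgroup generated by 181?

By Lagrange's theorem, ord_209(181) divides φ(209) = φ(11·19) = (11−1)·(19−1) = 10·18 = 180 = 2^2 · 3^2 · 5.
Divisors of 180: 1, 2, 3, 4, 5, 6, 9, 10, 12, 15, 18, 20, 30, 36, 45, 60, 90, 180.
Check 181^d mod 209 for each divisor in increasing order:
181^1 ≡ 181 (mod 209)
181^2 ≡ 157 (mod 209)
181^3 ≡ 202 (mod 209)
181^4 ≡ 196 (mod 209)
181^5 ≡ 155 (mod 209)
181^6 ≡ 49 (mod 209)
181^9 ≡ 75 (mod 209)
181^10 ≡ 199 (mod 209)
181^12 ≡ 102 (mod 209)
181^15 ≡ 122 (mod 209)
181^18 ≡ 191 (mod 209)
181^20 ≡ 100 (mod 209)
181^30 ≡ 45 (mod 209)
181^36 ≡ 115 (mod 209)
181^45 ≡ 56 (mod 209)
181^60 ≡ 144 (mod 209)
181^90 ≡ 1 (mod 209) ✓
So ord_209(181) = 90, hence |⟨181⟩| = 90.
[(Z/209Z)^× : ⟨181⟩] = 180/90 = 2.

2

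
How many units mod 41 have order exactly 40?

16

φ(41) = 41 − 1 = 40 = 2^3 · 5.
In a cyclic group of order 40, there are φ(d) elements of order d for each divisor d of 40, and zero for non-divisors.
40 = 2^3 · 5 divides 40, and φ(40) = 16.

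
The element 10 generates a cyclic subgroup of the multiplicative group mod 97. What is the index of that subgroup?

ord(10) | φ(97) = 97 − 1 = 96 = 2^5 · 3.
Divisors of 96: 1, 2, 3, 4, 6, 8, 12, 16, 24, 32, 48, 96.
Test each divisor d:
10^1 ≡ 10 (mod 97)
10^2 ≡ 3 (mod 97)
10^3 ≡ 30 (mod 97)
10^4 ≡ 9 (mod 97)
10^6 ≡ 27 (mod 97)
10^8 ≡ 81 (mod 97)
10^12 ≡ 50 (mod 97)
10^16 ≡ 62 (mod 97)
10^24 ≡ 75 (mod 97)
10^32 ≡ 61 (mod 97)
10^48 ≡ 96 (mod 97)
10^96 ≡ 1 (mod 97) ✓
Thus |⟨10⟩| = ord(10) = 96.
The index is φ(97) / ord(10) = 96 / 96 = 1.

1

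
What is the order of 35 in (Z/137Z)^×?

136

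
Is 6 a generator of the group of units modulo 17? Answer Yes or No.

Yes

φ(17) = 17 − 1 = 16 = 2^4.
Test 6^(16/q) mod 17 for each prime factor q of 16:
6^8 ≡ 16 (mod 17)  [q = 2: ≢ 1 ✓]
None equal 1, so ord_17(6) = 16: 6 is a primitive root.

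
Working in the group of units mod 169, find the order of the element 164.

ord(164) | φ(169) = φ(13^2) = 13·(13−1) = 156 = 2^2 · 3 · 13.
Divisors of 156: 1, 2, 3, 4, 6, 12, 13, 26, 39, 52, 78, 156.
Compute 164^d (mod 169) for the divisors d until we hit 1:
164^1 ≡ 164
164^2 ≡ 25
164^3 ≡ 44
164^4 ≡ 118
164^6 ≡ 77
164^12 ≡ 14
164^13 ≡ 99
164^26 ≡ 168
164^39 ≡ 70
164^52 ≡ 1
Therefore the multiplicative order of 164 modulo 169 is 52.

52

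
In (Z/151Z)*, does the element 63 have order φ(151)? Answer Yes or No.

Yes

φ(151) = 151 − 1 = 150 = 2 · 3 · 5^2.
It suffices to check that the order of 63 is not a proper divisor of 150: compute 63^(150/q) for q ∈ {2, 3, 5}.
63^75 ≡ 150 (mod 151)  [q = 2: ≢ 1 ✓]
63^50 ≡ 32 (mod 151)  [q = 3: ≢ 1 ✓]
63^30 ≡ 64 (mod 151)  [q = 5: ≢ 1 ✓]
None equal 1, so ord_151(63) = 150: 63 is a primitive root.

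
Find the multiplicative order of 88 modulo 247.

6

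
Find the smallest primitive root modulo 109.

φ(109) = 109 − 1 = 108 = 2^2 · 3^3.
Test candidates g = 2, 3, … against the prime factors q ∈ {2, 3} of φ(109): g is a generator iff g^(108/q) ≢ 1 for every such q.
g = 2: 2^54 ≡ 108; 2^36 ≡ 1 — hits 1, so not a primitive root.
g = 3: 3^54 ≡ 1 — hits 1, so not a primitive root.
g = 4: 4^54 ≡ 1 — hits 1, so not a primitive root.
g = 5: 5^54 ≡ 1 — hits 1, so not a primitive root.
g = 6: 6^54 ≡ 108; 6^36 ≡ 63 — none is 1, so 6 is a primitive root.
The smallest primitive root modulo 109 is 6.

6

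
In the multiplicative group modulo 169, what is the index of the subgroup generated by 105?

12

The order of 105 must divide φ(169) = φ(13^2) = 13·(13−1) = 156 = 2^2 · 3 · 13.
Divisors of 156: 1, 2, 3, 4, 6, 12, 13, 26, 39, 52, 78, 156.
Check 105^d mod 169 for each divisor in increasing order:
105^1 ≡ 105 (mod 169)
105^2 ≡ 40 (mod 169)
105^3 ≡ 144 (mod 169)
105^4 ≡ 79 (mod 169)
105^6 ≡ 118 (mod 169)
105^12 ≡ 66 (mod 169)
105^13 ≡ 1 (mod 169) ✓
So ord_169(105) = 13, hence |⟨105⟩| = 13.
Index = |(Z/169Z)^×| / |⟨105⟩| = 156 / 13 = 12.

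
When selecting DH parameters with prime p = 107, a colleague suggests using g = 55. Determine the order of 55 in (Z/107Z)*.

106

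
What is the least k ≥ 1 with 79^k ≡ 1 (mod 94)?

Since 79 ∈ (Z/94Z)^×, its order divides φ(94) = φ(2)·φ(47) = 1·46 = 46 = 2 · 23.
Divisors of 46: 1, 2, 23, 46.
Check 79^d mod 94 for each divisor in increasing order:
79^1 ≡ 79 (mod 94)
79^2 ≡ 37 (mod 94)
79^23 ≡ 1 (mod 94) ✓
The smallest such exponent is 23, so the order of 79 is 23.

23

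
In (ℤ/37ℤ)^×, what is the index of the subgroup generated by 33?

4

By Lagrange's theorem, ord_37(33) divides φ(37) = 37 − 1 = 36 = 2^2 · 3^2.
Divisors of 36: 1, 2, 3, 4, 6, 9, 12, 18, 36.
Evaluate successive powers at the divisors of 36:
33^1 ≡ 33 (mod 37)
33^2 ≡ 16 (mod 37)
33^3 ≡ 10 (mod 37)
33^4 ≡ 34 (mod 37)
33^6 ≡ 26 (mod 37)
33^9 ≡ 1 (mod 37) ✓
The order of 33 is 9, so the subgroup it generates has 9 elements.
Index = |(Z/37Z)^×| / |⟨33⟩| = 36 / 9 = 4.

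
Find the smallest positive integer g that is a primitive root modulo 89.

3

φ(89) = 89 − 1 = 88 = 2^3 · 11.
Test candidates g = 2, 3, … against the prime factors q ∈ {2, 11} of φ(89): g is a generator iff g^(88/q) ≢ 1 for every such q.
g = 2: 2^44 ≡ 1 — hits 1, so not a primitive root.
g = 3: 3^44 ≡ 88; 3^8 ≡ 64 — none is 1, so 3 is a primitive root.
So 3 is the smallest generator of (Z/89Z)^×.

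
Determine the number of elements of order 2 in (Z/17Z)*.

1

φ(17) = 17 − 1 = 16 = 2^4.
In a cyclic group of order 16, there are φ(d) elements of order d for each divisor d of 16, and zero for non-divisors.
2 | 16, and φ(2) = 2 − 1 = 1.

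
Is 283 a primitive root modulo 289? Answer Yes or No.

Yes

φ(289) = φ(17^2) = 17·(17−1) = 272 = 2^4 · 17.
It suffices to check that the order of 283 is not a proper divisor of 272: compute 283^(272/q) for q ∈ {2, 17}.
283^136 ≡ 288 (mod 289)  [q = 2: ≢ 1 ✓]
283^16 ≡ 103 (mod 289)  [q = 17: ≢ 1 ✓]
All checks pass, so 283 has order 272 and is a primitive root modulo 289.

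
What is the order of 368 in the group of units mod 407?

The order of 368 must divide φ(407) = φ(11·37) = (11−1)·(37−1) = 10·36 = 360 = 2^3 · 3^2 · 5.
Divisors of 360: 1, 2, 3, 4, 5, 6, 8, 9, 10, 12, 15, 18, 20, 24, 30, 36, 40, 45, 60, 72, 90, 120, 180, 360.
Test each divisor d:
368^1 ≡ 368 (mod 407)
368^2 ≡ 300 (mod 407)
368^3 ≡ 103 (mod 407)
368^4 ≡ 53 (mod 407)
368^5 ≡ 375 (mod 407)
368^6 ≡ 27 (mod 407)
368^8 ≡ 367 (mod 407)
368^9 ≡ 339 (mod 407)
368^10 ≡ 210 (mod 407)
368^12 ≡ 322 (mod 407)
368^15 ≡ 199 (mod 407)
368^18 ≡ 147 (mod 407)
368^20 ≡ 144 (mod 407)
368^24 ≡ 306 (mod 407)
368^30 ≡ 122 (mod 407)
368^36 ≡ 38 (mod 407)
368^40 ≡ 386 (mod 407)
368^45 ≡ 265 (mod 407)
368^60 ≡ 232 (mod 407)
368^72 ≡ 223 (mod 407)
368^90 ≡ 221 (mod 407)
368^120 ≡ 100 (mod 407)
368^180 ≡ 1 (mod 407) ✓
So ord_407(368) = 180.

180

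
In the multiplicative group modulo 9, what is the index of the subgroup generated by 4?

By Lagrange's theorem, ord_9(4) divides φ(9) = φ(3^2) = 3·(3−1) = 6 = 2 · 3.
Divisors of 6: 1, 2, 3, 6.
Compute 4^d (mod 9) for the divisors d until we hit 1:
4^1 ≡ 4 (mod 9)
4^2 ≡ 7 (mod 9)
4^3 ≡ 1 (mod 9) ✓
Thus |⟨4⟩| = ord(4) = 3.
[(Z/9Z)^× : ⟨4⟩] = 6/3 = 2.

2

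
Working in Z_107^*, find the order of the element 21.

106

Since 21 ∈ (Z/107Z)^×, its order divides φ(107) = 107 − 1 = 106 = 2 · 53.
Divisors of 106: 1, 2, 53, 106.
Compute 21^d (mod 107) for the divisors d until we hit 1:
21^1 ≡ 21
21^2 ≡ 13
21^53 ≡ 106
21^106 ≡ 1
Therefore the multiplicative order of 21 modulo 107 is 106.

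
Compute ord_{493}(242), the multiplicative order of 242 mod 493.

ord(242) | φ(493) = φ(17·29) = (17−1)·(29−1) = 16·28 = 448 = 2^6 · 7.
Divisors of 448: 1, 2, 4, 7, 8, 14, 16, 28, 32, 56, 64, 112, 224, 448.
Compute 242^d (mod 493) for the divisors d until we hit 1:
242^1 ≡ 242
242^2 ≡ 390
242^4 ≡ 256
242^7 ≡ 336
242^8 ≡ 460
242^14 ≡ 492
242^16 ≡ 103
242^28 ≡ 1
The smallest such exponent is 28, so the order of 242 is 28.

28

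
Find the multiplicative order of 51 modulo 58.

14

Since 51 ∈ (Z/58Z)^×, its order divides φ(58) = φ(2)·φ(29) = 1·28 = 28 = 2^2 · 7.
Divisors of 28: 1, 2, 4, 7, 14, 28.
Test each divisor d:
51^1 ≡ 51
51^2 ≡ 49
51^4 ≡ 23
51^7 ≡ 57
51^14 ≡ 1
The smallest such exponent is 14, so the order of 51 is 14.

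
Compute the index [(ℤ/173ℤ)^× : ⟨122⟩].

ord(122) | φ(173) = 173 − 1 = 172 = 2^2 · 43.
Divisors of 172: 1, 2, 4, 43, 86, 172.
Check 122^d mod 173 for each divisor in increasing order:
122^1 ≡ 122
122^2 ≡ 6
122^4 ≡ 36
122^43 ≡ 172
122^86 ≡ 1
Thus |⟨122⟩| = ord(122) = 86.
[(Z/173Z)^× : ⟨122⟩] = 172/86 = 2.

2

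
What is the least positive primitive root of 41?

φ(41) = 41 − 1 = 40 = 2^3 · 5.
Test candidates g = 2, 3, … against the prime factors q ∈ {2, 5} of φ(41): g is a generator iff g^(40/q) ≢ 1 for every such q.
g = 2: 2^20 ≡ 1 — hits 1, so not a primitive root.
g = 3: 3^20 ≡ 40; 3^8 ≡ 1 — hits 1, so not a primitive root.
g = 4: 4^20 ≡ 1 — hits 1, so not a primitive root.
g = 5: 5^20 ≡ 1 — hits 1, so not a primitive root.
g = 6: 6^20 ≡ 40; 6^8 ≡ 10 — none is 1, so 6 is a primitive root.
The smallest primitive root modulo 41 is 6.

6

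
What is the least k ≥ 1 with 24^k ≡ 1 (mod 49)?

ord(24) | φ(49) = φ(7^2) = 7·(7−1) = 42 = 2 · 3 · 7.
Divisors of 42: 1, 2, 3, 6, 7, 14, 21, 42.
Test each divisor d:
24^1 ≡ 24 (mod 49)
24^2 ≡ 37 (mod 49)
24^3 ≡ 6 (mod 49)
24^6 ≡ 36 (mod 49)
24^7 ≡ 31 (mod 49)
24^14 ≡ 30 (mod 49)
24^21 ≡ 48 (mod 49)
24^42 ≡ 1 (mod 49) ✓
The smallest such exponent is 42, so the order of 24 is 42.

42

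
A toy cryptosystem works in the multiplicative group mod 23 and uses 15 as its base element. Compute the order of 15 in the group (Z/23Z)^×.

By Lagrange's theorem, ord_23(15) divides φ(23) = 23 − 1 = 22 = 2 · 11.
Divisors of 22: 1, 2, 11, 22.
Compute 15^d (mod 23) for the divisors d until we hit 1:
15^1 ≡ 15 (mod 23)
15^2 ≡ 18 (mod 23)
15^11 ≡ 22 (mod 23)
15^22 ≡ 1 (mod 23) ✓
The smallest such exponent is 22, so the order of 15 is 22.

22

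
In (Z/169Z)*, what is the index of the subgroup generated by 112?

The order of 112 must divide φ(169) = φ(13^2) = 13·(13−1) = 156 = 2^2 · 3 · 13.
Divisors of 156: 1, 2, 3, 4, 6, 12, 13, 26, 39, 52, 78, 156.
Compute 112^d (mod 169) for the divisors d until we hit 1:
112^1 ≡ 112 (mod 169)
112^2 ≡ 38 (mod 169)
112^3 ≡ 31 (mod 169)
112^4 ≡ 92 (mod 169)
112^6 ≡ 116 (mod 169)
112^12 ≡ 105 (mod 169)
112^13 ≡ 99 (mod 169)
112^26 ≡ 168 (mod 169)
112^39 ≡ 70 (mod 169)
112^52 ≡ 1 (mod 169) ✓
Thus |⟨112⟩| = ord(112) = 52.
Index = |(Z/169Z)^×| / |⟨112⟩| = 156 / 52 = 3.

3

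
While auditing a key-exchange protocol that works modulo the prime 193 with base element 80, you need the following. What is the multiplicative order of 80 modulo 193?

192

The order of 80 must divide φ(193) = 193 − 1 = 192 = 2^6 · 3.
Divisors of 192: 1, 2, 3, 4, 6, 8, 12, 16, 24, 32, 48, 64, 96, 192.
Test each divisor d:
80^1 ≡ 80
80^2 ≡ 31
80^3 ≡ 164
80^4 ≡ 189
80^6 ≡ 69
80^8 ≡ 16
80^12 ≡ 129
80^16 ≡ 63
80^24 ≡ 43
80^32 ≡ 109
80^48 ≡ 112
80^64 ≡ 108
80^96 ≡ 192
80^192 ≡ 1
Hence ord(80) = 192.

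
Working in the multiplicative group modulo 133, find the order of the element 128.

18

ord(128) | φ(133) = φ(7·19) = (7−1)·(19−1) = 6·18 = 108 = 2^2 · 3^3.
Divisors of 108: 1, 2, 3, 4, 6, 9, 12, 18, 27, 36, 54, 108.
Evaluate successive powers at the divisors of 108:
128^1 ≡ 128 (mod 133)
128^2 ≡ 25 (mod 133)
128^3 ≡ 8 (mod 133)
128^4 ≡ 93 (mod 133)
128^6 ≡ 64 (mod 133)
128^9 ≡ 113 (mod 133)
128^12 ≡ 106 (mod 133)
128^18 ≡ 1 (mod 133) ✓
Hence ord(128) = 18.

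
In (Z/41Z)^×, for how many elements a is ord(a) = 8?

φ(41) = 41 − 1 = 40 = 2^3 · 5.
In a cyclic group of order 40, there are φ(d) elements of order d for each divisor d of 40, and zero for non-divisors.
8 = 2^3 divides 40, and φ(8) = 4.

4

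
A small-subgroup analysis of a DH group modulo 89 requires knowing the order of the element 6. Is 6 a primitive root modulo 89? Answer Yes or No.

φ(89) = 89 − 1 = 88 = 2^3 · 11.
6 is a primitive root mod 89 iff 6^(φ(89)/q) ≢ 1 for every prime q | φ(89), i.e. q ∈ {2, 11}.
6^44 ≡ 88 (mod 89)  [q = 2: ≢ 1 ✓]
6^8 ≡ 8 (mod 89)  [q = 11: ≢ 1 ✓]
None equal 1, so ord_89(6) = 88: 6 is a primitive root.

Yes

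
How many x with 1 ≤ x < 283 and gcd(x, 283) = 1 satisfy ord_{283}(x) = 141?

92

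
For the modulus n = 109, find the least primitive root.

φ(109) = 109 − 1 = 108 = 2^2 · 3^3.
Test candidates g = 2, 3, … against the prime factors q ∈ {2, 3} of φ(109): g is a generator iff g^(108/q) ≢ 1 for every such q.
g = 2: 2^54 ≡ 108; 2^36 ≡ 1 — hits 1, so not a primitive root.
g = 3: 3^54 ≡ 1 — hits 1, so not a primitive root.
g = 4: 4^54 ≡ 1 — hits 1, so not a primitive root.
g = 5: 5^54 ≡ 1 — hits 1, so not a primitive root.
g = 6: 6^54 ≡ 108; 6^36 ≡ 63 — none is 1, so 6 is a primitive root.
Hence the least primitive root of 109 is 6.

6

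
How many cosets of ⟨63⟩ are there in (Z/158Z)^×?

Since 63 ∈ (Z/158Z)^×, its order divides φ(158) = φ(2)·φ(79) = 1·78 = 78 = 2 · 3 · 13.
Divisors of 78: 1, 2, 3, 6, 13, 26, 39, 78.
Check 63^d mod 158 for each divisor in increasing order:
63^1 ≡ 63 (mod 158)
63^2 ≡ 19 (mod 158)
63^3 ≡ 91 (mod 158)
63^6 ≡ 65 (mod 158)
63^13 ≡ 103 (mod 158)
63^26 ≡ 23 (mod 158)
63^39 ≡ 157 (mod 158)
63^78 ≡ 1 (mod 158) ✓
So ord_158(63) = 78, hence |⟨63⟩| = 78.
The index is φ(158) / ord(63) = 78 / 78 = 1.

1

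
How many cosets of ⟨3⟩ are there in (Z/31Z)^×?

The order of 3 must divide φ(31) = 31 − 1 = 30 = 2 · 3 · 5.
Divisors of 30: 1, 2, 3, 5, 6, 10, 15, 30.
Compute 3^d (mod 31) for the divisors d until we hit 1:
3^1 ≡ 3
3^2 ≡ 9
3^3 ≡ 27
3^5 ≡ 26
3^6 ≡ 16
3^10 ≡ 25
3^15 ≡ 30
3^30 ≡ 1
The order of 3 is 30, so the subgroup it generates has 30 elements.
[(Z/31Z)^× : ⟨3⟩] = 30/30 = 1.

1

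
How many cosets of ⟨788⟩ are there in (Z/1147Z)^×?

The order of 788 must divide φ(1147) = φ(31·37) = (31−1)·(37−1) = 30·36 = 1080 = 2^3 · 3^3 · 5.
Divisors of 1080: 1, 2, 3, 4, 5, 6, 8, 9, 10, 12, 15, 18, 20, 24, 27, 30, 36, 40, 45, 54, 60, 72, 90, 108, 120, 135, 180, 216, 270, 360, 540, 1080.
Evaluate successive powers at the divisors of 1080:
788^1 ≡ 788
788^2 ≡ 417
788^3 ≡ 554
788^4 ≡ 692
788^5 ≡ 471
788^6 ≡ 667
788^8 ≡ 565
788^9 ≡ 184
788^10 ≡ 470
788^12 ≡ 1000
788^15 ≡ 1146
788^18 ≡ 593
788^20 ≡ 676
788^24 ≡ 963
788^27 ≡ 147
788^30 ≡ 1
The order of 788 is 30, so the subgroup it generates has 30 elements.
[(Z/1147Z)^× : ⟨788⟩] = 1080/30 = 36.

36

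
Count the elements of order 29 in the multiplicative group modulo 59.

φ(59) = 59 − 1 = 58 = 2 · 29.
Since (Z/59Z)^× is cyclic of order 58, the number of elements of order d is φ(d) when d | 58 and 0 otherwise.
29 | 58, and φ(29) = 29 − 1 = 28.

28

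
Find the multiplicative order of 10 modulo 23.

22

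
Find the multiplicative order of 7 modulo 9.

By Lagrange's theorem, ord_9(7) divides φ(9) = φ(3^2) = 3·(3−1) = 6 = 2 · 3.
Divisors of 6: 1, 2, 3, 6.
Check 7^d mod 9 for each divisor in increasing order:
7^1 ≡ 7 (mod 9)
7^2 ≡ 4 (mod 9)
7^3 ≡ 1 (mod 9) ✓
Hence ord(7) = 3.

3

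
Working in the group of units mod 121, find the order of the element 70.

55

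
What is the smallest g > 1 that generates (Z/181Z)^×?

2

φ(181) = 181 − 1 = 180 = 2^2 · 3^2 · 5.
Test candidates g = 2, 3, … against the prime factors q ∈ {2, 3, 5} of φ(181): g is a generator iff g^(180/q) ≢ 1 for every such q.
g = 2: 2^90 ≡ 180; 2^60 ≡ 48; 2^36 ≡ 59 — none is 1, so 2 is a primitive root.
So 2 is the smallest generator of (Z/181Z)^×.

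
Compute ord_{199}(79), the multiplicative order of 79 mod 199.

ord(79) | φ(199) = 199 − 1 = 198 = 2 · 3^2 · 11.
Divisors of 198: 1, 2, 3, 6, 9, 11, 18, 22, 33, 66, 99, 198.
Check 79^d mod 199 for each divisor in increasing order:
79^1 ≡ 79 (mod 199)
79^2 ≡ 72 (mod 199)
79^3 ≡ 116 (mod 199)
79^6 ≡ 123 (mod 199)
79^9 ≡ 139 (mod 199)
79^11 ≡ 58 (mod 199)
79^18 ≡ 18 (mod 199)
79^22 ≡ 180 (mod 199)
79^33 ≡ 92 (mod 199)
79^66 ≡ 106 (mod 199)
79^99 ≡ 1 (mod 199) ✓
The smallest such exponent is 99, so the order of 79 is 99.

99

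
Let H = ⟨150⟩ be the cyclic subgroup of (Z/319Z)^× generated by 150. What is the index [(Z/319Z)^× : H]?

ord(150) | φ(319) = φ(11·29) = (11−1)·(29−1) = 10·28 = 280 = 2^3 · 5 · 7.
Divisors of 280: 1, 2, 4, 5, 7, 8, 10, 14, 20, 28, 35, 40, 56, 70, 140, 280.
Compute 150^d (mod 319) for the divisors d until we hit 1:
150^1 ≡ 150 (mod 319)
150^2 ≡ 170 (mod 319)
150^4 ≡ 190 (mod 319)
150^5 ≡ 109 (mod 319)
150^7 ≡ 28 (mod 319)
150^8 ≡ 53 (mod 319)
150^10 ≡ 78 (mod 319)
150^14 ≡ 146 (mod 319)
150^20 ≡ 23 (mod 319)
150^28 ≡ 262 (mod 319)
150^35 ≡ 318 (mod 319)
150^40 ≡ 210 (mod 319)
150^56 ≡ 59 (mod 319)
150^70 ≡ 1 (mod 319) ✓
Thus |⟨150⟩| = ord(150) = 70.
The index is φ(319) / ord(150) = 280 / 70 = 4.

4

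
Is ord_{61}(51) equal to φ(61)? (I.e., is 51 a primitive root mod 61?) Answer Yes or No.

Yes

φ(61) = 61 − 1 = 60 = 2^2 · 3 · 5.
51 is a primitive root mod 61 iff 51^(φ(61)/q) ≢ 1 for every prime q | φ(61), i.e. q ∈ {2, 3, 5}.
51^30 ≡ 60 (mod 61)  [q = 2: ≢ 1 ✓]
51^20 ≡ 13 (mod 61)  [q = 3: ≢ 1 ✓]
51^12 ≡ 58 (mod 61)  [q = 5: ≢ 1 ✓]
None equal 1, so ord_61(51) = 60: 51 is a primitive root.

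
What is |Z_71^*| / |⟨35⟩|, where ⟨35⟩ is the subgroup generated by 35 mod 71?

The order of 35 must divide φ(71) = 71 − 1 = 70 = 2 · 5 · 7.
Divisors of 70: 1, 2, 5, 7, 10, 14, 35, 70.
Compute 35^d (mod 71) for the divisors d until we hit 1:
35^1 ≡ 35 (mod 71)
35^2 ≡ 18 (mod 71)
35^5 ≡ 51 (mod 71)
35^7 ≡ 66 (mod 71)
35^10 ≡ 45 (mod 71)
35^14 ≡ 25 (mod 71)
35^35 ≡ 70 (mod 71)
35^70 ≡ 1 (mod 71) ✓
So ord_71(35) = 70, hence |⟨35⟩| = 70.
[(Z/71Z)^× : ⟨35⟩] = 70/70 = 1.

1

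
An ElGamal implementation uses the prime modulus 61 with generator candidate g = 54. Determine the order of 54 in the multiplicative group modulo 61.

60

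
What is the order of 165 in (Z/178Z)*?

By Lagrange's theorem, ord_178(165) divides φ(178) = φ(2)·φ(89) = 1·88 = 88 = 2^3 · 11.
Divisors of 88: 1, 2, 4, 8, 11, 22, 44, 88.
Evaluate successive powers at the divisors of 88:
165^1 ≡ 165 (mod 178)
165^2 ≡ 169 (mod 178)
165^4 ≡ 81 (mod 178)
165^8 ≡ 153 (mod 178)
165^11 ≡ 101 (mod 178)
165^22 ≡ 55 (mod 178)
165^44 ≡ 177 (mod 178)
165^88 ≡ 1 (mod 178) ✓
Hence ord(165) = 88.

88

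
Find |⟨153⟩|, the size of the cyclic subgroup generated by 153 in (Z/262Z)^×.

By Lagrange's theorem, ord_262(153) divides φ(262) = φ(2)·φ(131) = 1·130 = 130 = 2 · 5 · 13.
Divisors of 130: 1, 2, 5, 10, 13, 26, 65, 130.
Compute 153^d (mod 262) for the divisors d until we hit 1:
153^1 ≡ 153 (mod 262)
153^2 ≡ 91 (mod 262)
153^5 ≡ 223 (mod 262)
153^10 ≡ 211 (mod 262)
153^13 ≡ 209 (mod 262)
153^26 ≡ 189 (mod 262)
153^65 ≡ 261 (mod 262)
153^130 ≡ 1 (mod 262) ✓
Hence ord(153) = 130.

130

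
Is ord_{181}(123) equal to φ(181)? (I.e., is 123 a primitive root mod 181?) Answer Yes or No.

Yes

φ(181) = 181 − 1 = 180 = 2^2 · 3^2 · 5.
Test 123^(180/q) mod 181 for each prime factor q of 180:
123^90 ≡ 180 (mod 181)  [q = 2: ≢ 1 ✓]
123^60 ≡ 48 (mod 181)  [q = 3: ≢ 1 ✓]
123^36 ≡ 135 (mod 181)  [q = 5: ≢ 1 ✓]
Every test exponent gives a nontrivial residue, hence 123 generates the full group.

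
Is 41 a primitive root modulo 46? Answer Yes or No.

No

φ(46) = φ(2)·φ(23) = 1·22 = 22 = 2 · 11.
Test 41^(22/q) mod 46 for each prime factor q of 22:
41^11 ≡ 1 (mod 46)  [q = 2: ≡ 1 ✗]
41^2 ≡ 25 (mod 46)  [q = 11: ≢ 1 ✓]
The check at q = 2 fails, so 41 generates a proper subgroup.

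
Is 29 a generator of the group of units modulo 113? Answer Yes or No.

φ(113) = 113 − 1 = 112 = 2^4 · 7.
29 is a primitive root mod 113 iff 29^(φ(113)/q) ≢ 1 for every prime q | φ(113), i.e. q ∈ {2, 7}.
29^56 ≡ 112 (mod 113)  [q = 2: ≢ 1 ✓]
29^16 ≡ 109 (mod 113)  [q = 7: ≢ 1 ✓]
Every test exponent gives a nontrivial residue, hence 29 generates the full group.

Yes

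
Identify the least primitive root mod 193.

φ(193) = 193 − 1 = 192 = 2^6 · 3.
Test candidates g = 2, 3, … against the prime factors q ∈ {2, 3} of φ(193): g is a generator iff g^(192/q) ≢ 1 for every such q.
g = 2: 2^96 ≡ 1 — hits 1, so not a primitive root.
g = 3: 3^96 ≡ 1 — hits 1, so not a primitive root.
g = 4: 4^96 ≡ 1 — hits 1, so not a primitive root.
g = 5: 5^96 ≡ 192; 5^64 ≡ 84 — none is 1, so 5 is a primitive root.
So 5 is the smallest generator of (Z/193Z)^×.

5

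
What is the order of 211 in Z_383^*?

382

By Lagrange's theorem, ord_383(211) divides φ(383) = 383 − 1 = 382 = 2 · 191.
Divisors of 382: 1, 2, 191, 382.
Check 211^d mod 383 for each divisor in increasing order:
211^1 ≡ 211
211^2 ≡ 93
211^191 ≡ 382
211^382 ≡ 1
Hence ord(211) = 382.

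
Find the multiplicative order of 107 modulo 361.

114

Since 107 ∈ (Z/361Z)^×, its order divides φ(361) = φ(19^2) = 19·(19−1) = 342 = 2 · 3^2 · 19.
Divisors of 342: 1, 2, 3, 6, 9, 18, 19, 38, 57, 114, 171, 342.
Evaluate successive powers at the divisors of 342:
107^1 ≡ 107 (mod 361)
107^2 ≡ 258 (mod 361)
107^3 ≡ 170 (mod 361)
107^6 ≡ 20 (mod 361)
107^9 ≡ 151 (mod 361)
107^18 ≡ 58 (mod 361)
107^19 ≡ 69 (mod 361)
107^38 ≡ 68 (mod 361)
107^57 ≡ 360 (mod 361)
107^114 ≡ 1 (mod 361) ✓
So ord_361(107) = 114.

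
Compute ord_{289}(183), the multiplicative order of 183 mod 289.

68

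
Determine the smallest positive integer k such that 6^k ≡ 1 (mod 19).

9

Since 6 ∈ (Z/19Z)^×, its order divides φ(19) = 19 − 1 = 18 = 2 · 3^2.
Divisors of 18: 1, 2, 3, 6, 9, 18.
Evaluate successive powers at the divisors of 18:
6^1 ≡ 6
6^2 ≡ 17
6^3 ≡ 7
6^6 ≡ 11
6^9 ≡ 1
Hence ord(6) = 9.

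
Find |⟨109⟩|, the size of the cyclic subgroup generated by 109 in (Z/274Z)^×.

The order of 109 must divide φ(274) = φ(2)·φ(137) = 1·136 = 136 = 2^3 · 17.
Divisors of 136: 1, 2, 4, 8, 17, 34, 68, 136.
Evaluate successive powers at the divisors of 136:
109^1 ≡ 109
109^2 ≡ 99
109^4 ≡ 211
109^8 ≡ 133
109^17 ≡ 237
109^34 ≡ 273
109^68 ≡ 1
Therefore the multiplicative order of 109 modulo 274 is 68.

68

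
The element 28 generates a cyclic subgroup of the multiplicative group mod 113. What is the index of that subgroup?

16

Since 28 ∈ (Z/113Z)^×, its order divides φ(113) = 113 − 1 = 112 = 2^4 · 7.
Divisors of 112: 1, 2, 4, 7, 8, 14, 16, 28, 56, 112.
Evaluate successive powers at the divisors of 112:
28^1 ≡ 28 (mod 113)
28^2 ≡ 106 (mod 113)
28^4 ≡ 49 (mod 113)
28^7 ≡ 1 (mod 113) ✓
So ord_113(28) = 7, hence |⟨28⟩| = 7.
The index is φ(113) / ord(28) = 112 / 7 = 16.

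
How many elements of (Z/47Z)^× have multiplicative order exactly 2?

φ(47) = 47 − 1 = 46 = 2 · 23.
(Z/47Z)^× is cyclic (|G| = 46); a cyclic group of order m has exactly φ(d) elements of each order d | m, and none otherwise.
2 | 46, and φ(2) = 2 − 1 = 1.

1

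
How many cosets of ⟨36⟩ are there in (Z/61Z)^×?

2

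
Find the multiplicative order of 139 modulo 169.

39

Since 139 ∈ (Z/169Z)^×, its order divides φ(169) = φ(13^2) = 13·(13−1) = 156 = 2^2 · 3 · 13.
Divisors of 156: 1, 2, 3, 4, 6, 12, 13, 26, 39, 52, 78, 156.
Evaluate successive powers at the divisors of 156:
139^1 ≡ 139 (mod 169)
139^2 ≡ 55 (mod 169)
139^3 ≡ 40 (mod 169)
139^4 ≡ 152 (mod 169)
139^6 ≡ 79 (mod 169)
139^12 ≡ 157 (mod 169)
139^13 ≡ 22 (mod 169)
139^26 ≡ 146 (mod 169)
139^39 ≡ 1 (mod 169) ✓
The smallest such exponent is 39, so the order of 139 is 39.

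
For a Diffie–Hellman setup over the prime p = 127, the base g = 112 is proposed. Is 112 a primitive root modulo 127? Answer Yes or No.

Yes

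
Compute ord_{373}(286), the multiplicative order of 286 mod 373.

Since 286 ∈ (Z/373Z)^×, its order divides φ(373) = 373 − 1 = 372 = 2^2 · 3 · 31.
Divisors of 372: 1, 2, 3, 4, 6, 12, 31, 62, 93, 124, 186, 372.
Check 286^d mod 373 for each divisor in increasing order:
286^1 ≡ 286 (mod 373)
286^2 ≡ 109 (mod 373)
286^3 ≡ 215 (mod 373)
286^4 ≡ 318 (mod 373)
286^6 ≡ 346 (mod 373)
286^12 ≡ 356 (mod 373)
286^31 ≡ 1 (mod 373) ✓
Hence ord(286) = 31.

31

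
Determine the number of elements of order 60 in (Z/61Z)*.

16

φ(61) = 61 − 1 = 60 = 2^2 · 3 · 5.
(Z/61Z)^× is cyclic (|G| = 60); a cyclic group of order m has exactly φ(d) elements of each order d | m, and none otherwise.
60 = 2^2 · 3 · 5 divides 60, and φ(60) = 16.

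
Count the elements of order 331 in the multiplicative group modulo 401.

0

φ(401) = 401 − 1 = 400 = 2^4 · 5^2.
Since (Z/401Z)^× is cyclic of order 400, the number of elements of order d is φ(d) when d | 400 and 0 otherwise.
Here 400 is not a multiple of 331, so there are no elements of order 331.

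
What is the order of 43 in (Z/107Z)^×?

ord(43) | φ(107) = 107 − 1 = 106 = 2 · 53.
Divisors of 106: 1, 2, 53, 106.
Test each divisor d:
43^1 ≡ 43 (mod 107)
43^2 ≡ 30 (mod 107)
43^53 ≡ 106 (mod 107)
43^106 ≡ 1 (mod 107) ✓
The smallest such exponent is 106, so the order of 43 is 106.

106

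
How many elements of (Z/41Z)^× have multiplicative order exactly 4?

φ(41) = 41 − 1 = 40 = 2^3 · 5.
Since (Z/41Z)^× is cyclic of order 40, the number of elements of order d is φ(d) when d | 40 and 0 otherwise.
4 = 2^2 divides 40, and φ(4) = 2.

2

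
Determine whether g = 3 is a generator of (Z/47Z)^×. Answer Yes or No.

φ(47) = 47 − 1 = 46 = 2 · 23.
It suffices to check that the order of 3 is not a proper divisor of 46: compute 3^(46/q) for q ∈ {2, 23}.
3^23 ≡ 1 (mod 47)  [q = 2: ≡ 1 ✗]
3^2 ≡ 9 (mod 47)  [q = 23: ≢ 1 ✓]
The check at q = 2 fails, so 3 generates a proper subgroup.

No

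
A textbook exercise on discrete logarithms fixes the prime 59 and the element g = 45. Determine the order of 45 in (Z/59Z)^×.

ord(45) | φ(59) = 59 − 1 = 58 = 2 · 29.
Divisors of 58: 1, 2, 29, 58.
Test each divisor d:
45^1 ≡ 45 (mod 59)
45^2 ≡ 19 (mod 59)
45^29 ≡ 1 (mod 59) ✓
Therefore the multiplicative order of 45 modulo 59 is 29.

29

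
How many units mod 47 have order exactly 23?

φ(47) = 47 − 1 = 46 = 2 · 23.
Since (Z/47Z)^× is cyclic of order 46, the number of elements of order d is φ(d) when d | 46 and 0 otherwise.
23 | 46, and φ(23) = 23 − 1 = 22.

22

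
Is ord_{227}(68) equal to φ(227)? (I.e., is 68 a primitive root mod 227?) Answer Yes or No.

φ(227) = 227 − 1 = 226 = 2 · 113.
It suffices to check that the order of 68 is not a proper divisor of 226: compute 68^(226/q) for q ∈ {2, 113}.
68^113 ≡ 226 (mod 227)  [q = 2: ≢ 1 ✓]
68^2 ≡ 84 (mod 227)  [q = 113: ≢ 1 ✓]
None equal 1, so ord_227(68) = 226: 68 is a primitive root.

Yes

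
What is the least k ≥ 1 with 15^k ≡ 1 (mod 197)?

98

The order of 15 must divide φ(197) = 197 − 1 = 196 = 2^2 · 7^2.
Divisors of 196: 1, 2, 4, 7, 14, 28, 49, 98, 196.
Compute 15^d (mod 197) for the divisors d until we hit 1:
15^1 ≡ 15 (mod 197)
15^2 ≡ 28 (mod 197)
15^4 ≡ 193 (mod 197)
15^7 ≡ 93 (mod 197)
15^14 ≡ 178 (mod 197)
15^28 ≡ 164 (mod 197)
15^49 ≡ 196 (mod 197)
15^98 ≡ 1 (mod 197) ✓
So ord_197(15) = 98.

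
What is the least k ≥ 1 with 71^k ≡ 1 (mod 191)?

By Lagrange's theorem, ord_191(71) divides φ(191) = 191 − 1 = 190 = 2 · 5 · 19.
Divisors of 190: 1, 2, 5, 10, 19, 38, 95, 190.
Test each divisor d:
71^1 ≡ 71
71^2 ≡ 75
71^5 ≡ 185
71^10 ≡ 36
71^19 ≡ 142
71^38 ≡ 109
71^95 ≡ 190
71^190 ≡ 1
So ord_191(71) = 190.

190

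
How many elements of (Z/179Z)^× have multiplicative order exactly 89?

φ(179) = 179 − 1 = 178 = 2 · 89.
In a cyclic group of order 178, there are φ(d) elements of order d for each divisor d of 178, and zero for non-divisors.
89 | 178, and φ(89) = 89 − 1 = 88.

88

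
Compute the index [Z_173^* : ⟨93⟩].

The order of 93 must divide φ(173) = 173 − 1 = 172 = 2^2 · 43.
Divisors of 172: 1, 2, 4, 43, 86, 172.
Check 93^d mod 173 for each divisor in increasing order:
93^1 ≡ 93
93^2 ≡ 172
93^4 ≡ 1
The order of 93 is 4, so the subgroup it generates has 4 elements.
Index = |(Z/173Z)^×| / |⟨93⟩| = 172 / 4 = 43.

43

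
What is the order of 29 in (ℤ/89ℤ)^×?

88

By Lagrange's theorem, ord_89(29) divides φ(89) = 89 − 1 = 88 = 2^3 · 11.
Divisors of 88: 1, 2, 4, 8, 11, 22, 44, 88.
Evaluate successive powers at the divisors of 88:
29^1 ≡ 29
29^2 ≡ 40
29^4 ≡ 87
29^8 ≡ 4
29^11 ≡ 12
29^22 ≡ 55
29^44 ≡ 88
29^88 ≡ 1
Therefore the multiplicative order of 29 modulo 89 is 88.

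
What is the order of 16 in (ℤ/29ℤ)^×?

ord(16) | φ(29) = 29 − 1 = 28 = 2^2 · 7.
Divisors of 28: 1, 2, 4, 7, 14, 28.
Compute 16^d (mod 29) for the divisors d until we hit 1:
16^1 ≡ 16 (mod 29)
16^2 ≡ 24 (mod 29)
16^4 ≡ 25 (mod 29)
16^7 ≡ 1 (mod 29) ✓
The smallest such exponent is 7, so the order of 16 is 7.

7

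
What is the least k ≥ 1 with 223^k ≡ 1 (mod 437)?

ord(223) | φ(437) = φ(19·23) = (19−1)·(23−1) = 18·22 = 396 = 2^2 · 3^2 · 11.
Divisors of 396: 1, 2, 3, 4, 6, 9, 11, 12, 18, 22, 33, 36, 44, 66, 99, 132, 198, 396.
Check 223^d mod 437 for each divisor in increasing order:
223^1 ≡ 223 (mod 437)
223^2 ≡ 348 (mod 437)
223^3 ≡ 255 (mod 437)
223^4 ≡ 55 (mod 437)
223^6 ≡ 349 (mod 437)
223^9 ≡ 284 (mod 437)
223^11 ≡ 70 (mod 437)
223^12 ≡ 315 (mod 437)
223^18 ≡ 248 (mod 437)
223^22 ≡ 93 (mod 437)
223^33 ≡ 392 (mod 437)
223^36 ≡ 324 (mod 437)
223^44 ≡ 346 (mod 437)
223^66 ≡ 277 (mod 437)
223^99 ≡ 208 (mod 437)
223^132 ≡ 254 (mod 437)
223^198 ≡ 1 (mod 437) ✓
Therefore the multiplicative order of 223 modulo 437 is 198.

198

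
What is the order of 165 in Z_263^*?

262

ord(165) | φ(263) = 263 − 1 = 262 = 2 · 131.
Divisors of 262: 1, 2, 131, 262.
Check 165^d mod 263 for each divisor in increasing order:
165^1 ≡ 165 (mod 263)
165^2 ≡ 136 (mod 263)
165^131 ≡ 262 (mod 263)
165^262 ≡ 1 (mod 263) ✓
So ord_263(165) = 262.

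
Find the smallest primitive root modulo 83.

2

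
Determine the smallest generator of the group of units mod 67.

φ(67) = 67 − 1 = 66 = 2 · 3 · 11.
g is a primitive root iff g^(66/q) ≢ 1 (mod 67) for each prime q ∈ {2, 3, 11}.
g = 2: 2^33 ≡ 66; 2^22 ≡ 37; 2^6 ≡ 64 — none is 1, so 2 is a primitive root.
The smallest primitive root modulo 67 is 2.

2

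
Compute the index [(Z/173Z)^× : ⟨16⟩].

The order of 16 must divide φ(173) = 173 − 1 = 172 = 2^2 · 43.
Divisors of 172: 1, 2, 4, 43, 86, 172.
Test each divisor d:
16^1 ≡ 16 (mod 173)
16^2 ≡ 83 (mod 173)
16^4 ≡ 142 (mod 173)
16^43 ≡ 1 (mod 173) ✓
So ord_173(16) = 43, hence |⟨16⟩| = 43.
The index is φ(173) / ord(16) = 172 / 43 = 4.

4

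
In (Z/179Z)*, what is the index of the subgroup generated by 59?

Since 59 ∈ (Z/179Z)^×, its order divides φ(179) = 179 − 1 = 178 = 2 · 89.
Divisors of 178: 1, 2, 89, 178.
Evaluate successive powers at the divisors of 178:
59^1 ≡ 59 (mod 179)
59^2 ≡ 80 (mod 179)
59^89 ≡ 1 (mod 179) ✓
The order of 59 is 89, so the subgroup it generates has 89 elements.
[(Z/179Z)^× : ⟨59⟩] = 178/89 = 2.

2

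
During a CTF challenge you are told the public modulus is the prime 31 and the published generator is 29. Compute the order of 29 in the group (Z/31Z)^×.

10

ord(29) | φ(31) = 31 − 1 = 30 = 2 · 3 · 5.
Divisors of 30: 1, 2, 3, 5, 6, 10, 15, 30.
Test each divisor d:
29^1 ≡ 29
29^2 ≡ 4
29^3 ≡ 23
29^5 ≡ 30
29^6 ≡ 2
29^10 ≡ 1
Therefore the multiplicative order of 29 modulo 31 is 10.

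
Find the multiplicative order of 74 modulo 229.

228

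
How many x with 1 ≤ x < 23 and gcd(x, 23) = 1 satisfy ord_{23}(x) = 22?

10

φ(23) = 23 − 1 = 22 = 2 · 11.
In a cyclic group of order 22, there are φ(d) elements of order d for each divisor d of 22, and zero for non-divisors.
22 = 2 · 11 divides 22, and φ(22) = 10.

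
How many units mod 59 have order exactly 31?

0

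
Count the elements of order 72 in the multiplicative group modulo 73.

24

φ(73) = 73 − 1 = 72 = 2^3 · 3^2.
In a cyclic group of order 72, there are φ(d) elements of order d for each divisor d of 72, and zero for non-divisors.
72 = 2^3 · 3^2 divides 72, and φ(72) = 24.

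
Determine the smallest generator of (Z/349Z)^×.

2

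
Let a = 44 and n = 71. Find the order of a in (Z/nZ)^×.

70

The order of 44 must divide φ(71) = 71 − 1 = 70 = 2 · 5 · 7.
Divisors of 70: 1, 2, 5, 7, 10, 14, 35, 70.
Evaluate successive powers at the divisors of 70:
44^1 ≡ 44
44^2 ≡ 19
44^5 ≡ 51
44^7 ≡ 46
44^10 ≡ 45
44^14 ≡ 57
44^35 ≡ 70
44^70 ≡ 1
Hence ord(44) = 70.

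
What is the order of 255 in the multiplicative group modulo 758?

Since 255 ∈ (Z/758Z)^×, its order divides φ(758) = φ(2)·φ(379) = 1·378 = 378 = 2 · 3^3 · 7.
Divisors of 378: 1, 2, 3, 6, 7, 9, 14, 18, 21, 27, 42, 54, 63, 126, 189, 378.
Evaluate successive powers at the divisors of 378:
255^1 ≡ 255 (mod 758)
255^2 ≡ 595 (mod 758)
255^3 ≡ 125 (mod 758)
255^6 ≡ 465 (mod 758)
255^7 ≡ 327 (mod 758)
255^9 ≡ 517 (mod 758)
255^14 ≡ 51 (mod 758)
255^18 ≡ 473 (mod 758)
255^21 ≡ 1 (mod 758) ✓
Hence ord(255) = 21.

21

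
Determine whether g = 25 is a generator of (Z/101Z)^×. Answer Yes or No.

φ(101) = 101 − 1 = 100 = 2^2 · 5^2.
It suffices to check that the order of 25 is not a proper divisor of 100: compute 25^(100/q) for q ∈ {2, 5}.
25^50 ≡ 1 (mod 101)  [q = 2: ≡ 1 ✗]
25^20 ≡ 87 (mod 101)  [q = 5: ≢ 1 ✓]
The check at q = 2 fails, so 25 generates a proper subgroup.

No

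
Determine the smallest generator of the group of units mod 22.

7

φ(22) = φ(2)·φ(11) = 1·10 = 10 = 2 · 5.
Test candidates g = 2, 3, … against the prime factors q ∈ {2, 5} of φ(22): g is a generator iff g^(10/q) ≢ 1 for every such q.
g = 2: gcd(2, 22) = 2 > 1, not a unit — skip.
g = 3: 3^5 ≡ 1 — hits 1, so not a primitive root.
g = 4: gcd(4, 22) = 2 > 1, not a unit — skip.
g = 5: 5^5 ≡ 1 — hits 1, so not a primitive root.
g = 6: gcd(6, 22) = 2 > 1, not a unit — skip.
g = 7: 7^5 ≡ 21; 7^2 ≡ 5 — none is 1, so 7 is a primitive root.
Hence the least primitive root of 22 is 7.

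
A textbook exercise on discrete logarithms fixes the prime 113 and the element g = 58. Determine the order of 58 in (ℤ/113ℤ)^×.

The order of 58 must divide φ(113) = 113 − 1 = 112 = 2^4 · 7.
Divisors of 112: 1, 2, 4, 7, 8, 14, 16, 28, 56, 112.
Check 58^d mod 113 for each divisor in increasing order:
58^1 ≡ 58 (mod 113)
58^2 ≡ 87 (mod 113)
58^4 ≡ 111 (mod 113)
58^7 ≡ 78 (mod 113)
58^8 ≡ 4 (mod 113)
58^14 ≡ 95 (mod 113)
58^16 ≡ 16 (mod 113)
58^28 ≡ 98 (mod 113)
58^56 ≡ 112 (mod 113)
58^112 ≡ 1 (mod 113) ✓
The smallest such exponent is 112, so the order of 58 is 112.

112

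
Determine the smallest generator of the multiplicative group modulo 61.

2

φ(61) = 61 − 1 = 60 = 2^2 · 3 · 5.
Test candidates g = 2, 3, … against the prime factors q ∈ {2, 3, 5} of φ(61): g is a generator iff g^(60/q) ≢ 1 for every such q.
g = 2: 2^30 ≡ 60; 2^20 ≡ 47; 2^12 ≡ 9 — none is 1, so 2 is a primitive root.
So 2 is the smallest generator of (Z/61Z)^×.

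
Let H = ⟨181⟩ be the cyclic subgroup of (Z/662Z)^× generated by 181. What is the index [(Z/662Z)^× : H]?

33

ord(181) | φ(662) = φ(2)·φ(331) = 1·330 = 330 = 2 · 3 · 5 · 11.
Divisors of 330: 1, 2, 3, 5, 6, 10, 11, 15, 22, 30, 33, 55, 66, 110, 165, 330.
Compute 181^d (mod 662) for the divisors d until we hit 1:
181^1 ≡ 181 (mod 662)
181^2 ≡ 323 (mod 662)
181^3 ≡ 207 (mod 662)
181^5 ≡ 661 (mod 662)
181^6 ≡ 481 (mod 662)
181^10 ≡ 1 (mod 662) ✓
Thus |⟨181⟩| = ord(181) = 10.
The index is φ(662) / ord(181) = 330 / 10 = 33.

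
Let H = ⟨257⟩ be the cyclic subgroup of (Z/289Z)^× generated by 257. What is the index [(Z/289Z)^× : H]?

The order of 257 must divide φ(289) = φ(17^2) = 17·(17−1) = 272 = 2^4 · 17.
Divisors of 272: 1, 2, 4, 8, 16, 17, 34, 68, 136, 272.
Test each divisor d:
257^1 ≡ 257 (mod 289)
257^2 ≡ 157 (mod 289)
257^4 ≡ 84 (mod 289)
257^8 ≡ 120 (mod 289)
257^16 ≡ 239 (mod 289)
257^17 ≡ 155 (mod 289)
257^34 ≡ 38 (mod 289)
257^68 ≡ 288 (mod 289)
257^136 ≡ 1 (mod 289) ✓
The order of 257 is 136, so the subgroup it generates has 136 elements.
The index is φ(289) / ord(257) = 272 / 136 = 2.

2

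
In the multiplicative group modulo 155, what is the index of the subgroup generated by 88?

10

By Lagrange's theorem, ord_155(88) divides φ(155) = φ(5·31) = (5−1)·(31−1) = 4·30 = 120 = 2^3 · 3 · 5.
Divisors of 120: 1, 2, 3, 4, 5, 6, 8, 10, 12, 15, 20, 24, 30, 40, 60, 120.
Compute 88^d (mod 155) for the divisors d until we hit 1:
88^1 ≡ 88 (mod 155)
88^2 ≡ 149 (mod 155)
88^3 ≡ 92 (mod 155)
88^4 ≡ 36 (mod 155)
88^5 ≡ 68 (mod 155)
88^6 ≡ 94 (mod 155)
88^8 ≡ 56 (mod 155)
88^10 ≡ 129 (mod 155)
88^12 ≡ 1 (mod 155) ✓
Thus |⟨88⟩| = ord(88) = 12.
Index = |(Z/155Z)^×| / |⟨88⟩| = 120 / 12 = 10.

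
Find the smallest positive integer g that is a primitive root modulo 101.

φ(101) = 101 − 1 = 100 = 2^2 · 5^2.
g is a primitive root iff g^(100/q) ≢ 1 (mod 101) for each prime q ∈ {2, 5}.
g = 2: 2^50 ≡ 100; 2^20 ≡ 95 — none is 1, so 2 is a primitive root.
Hence the least primitive root of 101 is 2.

2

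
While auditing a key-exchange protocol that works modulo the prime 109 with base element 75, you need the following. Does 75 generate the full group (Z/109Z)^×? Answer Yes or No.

φ(109) = 109 − 1 = 108 = 2^2 · 3^3.
Test 75^(108/q) mod 109 for each prime factor q of 108:
75^54 ≡ 1 (mod 109)  [q = 2: ≡ 1 ✗]
75^36 ≡ 1 (mod 109)  [q = 3: ≡ 1 ✗]
Since 75^54 ≡ 1, the order of 75 divides 54 < 108, so 75 is not a primitive root.

No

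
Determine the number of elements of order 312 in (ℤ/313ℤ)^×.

96

φ(313) = 313 − 1 = 312 = 2^3 · 3 · 13.
(Z/313Z)^× is cyclic (|G| = 312); a cyclic group of order m has exactly φ(d) elements of each order d | m, and none otherwise.
312 = 2^3 · 3 · 13 divides 312, and φ(312) = 96.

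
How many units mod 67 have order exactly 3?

2

φ(67) = 67 − 1 = 66 = 2 · 3 · 11.
(Z/67Z)^× is cyclic (|G| = 66); a cyclic group of order m has exactly φ(d) elements of each order d | m, and none otherwise.
3 | 66, and φ(3) = 3 − 1 = 2.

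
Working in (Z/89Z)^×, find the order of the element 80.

44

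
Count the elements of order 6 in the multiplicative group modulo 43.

φ(43) = 43 − 1 = 42 = 2 · 3 · 7.
Since (Z/43Z)^× is cyclic of order 42, the number of elements of order d is φ(d) when d | 42 and 0 otherwise.
6 = 2 · 3 divides 42, and φ(6) = 2.

2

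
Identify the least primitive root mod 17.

3

φ(17) = 17 − 1 = 16 = 2^4.
g is a primitive root iff g^(16/q) ≢ 1 (mod 17) for each prime q ∈ {2}.
g = 2: 2^8 ≡ 1 — hits 1, so not a primitive root.
g = 3: 3^8 ≡ 16 — none is 1, so 3 is a primitive root.
The smallest primitive root modulo 17 is 3.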